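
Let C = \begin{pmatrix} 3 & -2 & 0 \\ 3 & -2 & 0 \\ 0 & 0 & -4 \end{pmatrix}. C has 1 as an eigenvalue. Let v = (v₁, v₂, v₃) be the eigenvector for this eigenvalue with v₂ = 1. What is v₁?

1

C − 1I = [[2, -2, 0], [3, -3, 0], [0, 0, -5]].
Solving (C − 1I)v = 0 gives the eigenspace spanned by (1, 1, 0).
With v₂ = 1, v = (1, 1, 0), so v₁ = 1.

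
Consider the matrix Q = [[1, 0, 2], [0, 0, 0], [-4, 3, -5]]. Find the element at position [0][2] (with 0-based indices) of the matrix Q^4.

Characteristic polynomial: μ^3 + 4μ^2 + 3μ = μ(μ + 1)(μ + 3), so the eigenvalues are -3, -1, 0.
μ=-3: eigenvector (-1, 0, 2).
μ=0: eigenvector (2, 1, -1).
μ=-1: eigenvector (-1, 0, 1).
P = [[-1, 2, -1], [0, 1, 0], [2, -1, 1]], D = diag(-3, 0, -1), P⁻¹ = [[1, -1, 1], [0, 1, 0], [-2, 3, -1]].
Q⁴ = P·diag(81, 0, 1)·P⁻¹ = [[-79, 78, -80], [0, 0, 0], [160, -159, 161]].
The requested entry is -80.

-80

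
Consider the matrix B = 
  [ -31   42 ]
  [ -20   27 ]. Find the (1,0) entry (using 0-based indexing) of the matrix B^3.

-260

Characteristic polynomial: μ^2 + 4μ + 3 = (μ + 1)(μ + 3), so the eigenvalues are -3, -1.
μ=-1: eigenvector (7, 5).
μ=-3: eigenvector (-3, -2).
P = [[7, -3], [5, -2]], D = diag(-1, -3), P⁻¹ = [[-2, 3], [-5, 7]].
B³ = P·diag(-1, -27)·P⁻¹ = [[-391, 546], [-260, 363]].
The requested entry is -260.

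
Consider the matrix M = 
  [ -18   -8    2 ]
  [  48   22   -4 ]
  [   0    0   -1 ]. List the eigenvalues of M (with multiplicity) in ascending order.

Characteristic polynomial: p(λ) = λ^3 - 3λ^2 - 16λ - 12 = (λ - 6)(λ + 1)(λ + 2).
Roots (with multiplicity): -2, -1, 6.

-2, -1, 6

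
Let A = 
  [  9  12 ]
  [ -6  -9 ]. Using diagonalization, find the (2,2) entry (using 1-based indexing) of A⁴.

81

Characteristic polynomial: s^2 - 9 = (s - 3)(s + 3), so the eigenvalues are -3, 3.
s=-3: eigenvector (1, -1).
s=3: eigenvector (2, -1).
P = [[1, 2], [-1, -1]], D = diag(-3, 3), P⁻¹ = [[-1, -2], [1, 1]].
A⁴ = P·diag(81, 81)·P⁻¹ = [[81, 0], [0, 81]].
The requested entry is 81.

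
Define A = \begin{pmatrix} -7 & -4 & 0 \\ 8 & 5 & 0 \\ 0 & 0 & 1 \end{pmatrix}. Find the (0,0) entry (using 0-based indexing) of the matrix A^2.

Characteristic polynomial: μ^3 + μ^2 - 5μ + 3 = (μ - 1)^2(μ + 3), so the eigenvalues are -3, 1, 1.
μ=1: eigenvector (0, 0, 1).
μ=1: eigenvector (-1, 2, 0).
μ=-3: eigenvector (1, -1, 0).
P = [[0, -1, 1], [0, 2, -1], [1, 0, 0]], D = diag(1, 1, -3), P⁻¹ = [[0, 0, 1], [1, 1, 0], [2, 1, 0]].
A² = P·diag(1, 1, 9)·P⁻¹ = [[17, 8, 0], [-16, -7, 0], [0, 0, 1]].
The requested entry is 17.

17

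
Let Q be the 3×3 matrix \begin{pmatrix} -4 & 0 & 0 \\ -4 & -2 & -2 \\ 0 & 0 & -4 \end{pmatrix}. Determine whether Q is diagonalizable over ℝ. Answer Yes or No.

Yes

Characteristic polynomial: p(λ) = λ^3 + 10λ^2 + 32λ + 32 = (λ + 2)(λ + 4)^2.
λ = -4 has algebraic multiplicity 2; rank(Q + 4I) = 1, so geometric multiplicity = 2.
Every eigenvalue has geometric = algebraic multiplicity, so Q is diagonalizable.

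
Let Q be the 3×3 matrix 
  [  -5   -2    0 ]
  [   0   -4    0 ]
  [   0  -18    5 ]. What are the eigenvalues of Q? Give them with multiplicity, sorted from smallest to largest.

-5, -4, 5

Characteristic polynomial: p(r) = r^3 + 4r^2 - 25r - 100 = (r - 5)(r + 4)(r + 5).
Roots (with multiplicity): -5, -4, 5.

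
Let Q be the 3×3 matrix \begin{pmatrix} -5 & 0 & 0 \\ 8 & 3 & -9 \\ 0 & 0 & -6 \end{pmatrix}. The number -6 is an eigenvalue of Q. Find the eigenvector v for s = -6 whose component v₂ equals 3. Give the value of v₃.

3

Q + 6I = [[1, 0, 0], [8, 9, -9], [0, 0, 0]].
Solving (Q + 6I)v = 0 gives the eigenspace spanned by (0, 3, 3).
With v₂ = 3, v = (0, 3, 3), so v₃ = 3.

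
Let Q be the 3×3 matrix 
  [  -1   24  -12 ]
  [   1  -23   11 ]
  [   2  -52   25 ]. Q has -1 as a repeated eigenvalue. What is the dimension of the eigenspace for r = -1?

1

Q + 1I = [[0, 24, -12], [1, -22, 11], [2, -52, 26]].
This matrix has rank 2, so its null space has dimension 3 − 2 = 1.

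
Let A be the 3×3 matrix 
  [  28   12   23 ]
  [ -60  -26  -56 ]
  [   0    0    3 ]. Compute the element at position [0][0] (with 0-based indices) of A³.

Characteristic polynomial: r^3 - 5r^2 - 2r + 24 = (r - 4)(r - 3)(r + 2), so the eigenvalues are -2, 3, 4.
r=4: eigenvector (1, -2, 0).
r=-2: eigenvector (-2, 5, 0).
r=3: eigenvector (1, -4, 1).
P = [[1, -2, 1], [-2, 5, -4], [0, 0, 1]], D = diag(4, -2, 3), P⁻¹ = [[5, 2, 3], [2, 1, 2], [0, 0, 1]].
A³ = P·diag(64, -8, 27)·P⁻¹ = [[352, 144, 251], [-720, -296, -572], [0, 0, 27]].
The requested entry is 352.

352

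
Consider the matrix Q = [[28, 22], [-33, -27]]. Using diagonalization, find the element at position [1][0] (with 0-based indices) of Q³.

Characteristic polynomial: r^2 - r - 30 = (r - 6)(r + 5), so the eigenvalues are -5, 6.
r=6: eigenvector (-1, 1).
r=-5: eigenvector (-2, 3).
P = [[-1, -2], [1, 3]], D = diag(6, -5), P⁻¹ = [[-3, -2], [1, 1]].
Q³ = P·diag(216, -125)·P⁻¹ = [[898, 682], [-1023, -807]].
The requested entry is -1023.

-1023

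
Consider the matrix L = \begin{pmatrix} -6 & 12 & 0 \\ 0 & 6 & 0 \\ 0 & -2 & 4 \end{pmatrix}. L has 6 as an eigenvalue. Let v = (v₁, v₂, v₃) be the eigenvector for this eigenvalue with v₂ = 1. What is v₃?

L − 6I = [[-12, 12, 0], [0, 0, 0], [0, -2, -2]].
Solving (L − 6I)v = 0 gives the eigenspace spanned by (1, 1, -1).
With v₂ = 1, v = (1, 1, -1), so v₃ = -1.

-1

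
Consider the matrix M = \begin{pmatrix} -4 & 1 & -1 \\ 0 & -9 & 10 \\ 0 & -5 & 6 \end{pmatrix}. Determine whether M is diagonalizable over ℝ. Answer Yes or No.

Characteristic polynomial: p(r) = r^3 + 7r^2 + 8r - 16 = (r - 1)(r + 4)^2.
r = -4 has algebraic multiplicity 2; rank(M + 4I) = 2, so geometric multiplicity = 1.
Geometric multiplicity < algebraic multiplicity, so M is not diagonalizable.

No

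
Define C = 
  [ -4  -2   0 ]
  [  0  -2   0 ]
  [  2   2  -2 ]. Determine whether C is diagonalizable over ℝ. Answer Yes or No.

Yes

Characteristic polynomial: p(μ) = μ^3 + 8μ^2 + 20μ + 16 = (μ + 2)^2(μ + 4).
μ = -2 has algebraic multiplicity 2; rank(C + 2I) = 1, so geometric multiplicity = 2.
Every eigenvalue has geometric = algebraic multiplicity, so C is diagonalizable.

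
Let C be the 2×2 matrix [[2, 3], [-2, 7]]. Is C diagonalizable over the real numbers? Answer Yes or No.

Yes

Characteristic polynomial: p(r) = r^2 - 9r + 20 = (r - 5)(r - 4).
All 2 eigenvalues are distinct, so C is diagonalizable.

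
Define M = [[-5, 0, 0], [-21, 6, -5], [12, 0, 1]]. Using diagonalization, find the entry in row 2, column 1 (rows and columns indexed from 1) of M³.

Characteristic polynomial: μ^3 - 2μ^2 - 29μ + 30 = (μ - 6)(μ - 1)(μ + 5), so the eigenvalues are -5, 1, 6.
μ=1: eigenvector (0, 1, 1).
μ=6: eigenvector (0, 1, 0).
μ=-5: eigenvector (1, 1, -2).
P = [[0, 0, 1], [1, 1, 1], [1, 0, -2]], D = diag(1, 6, -5), P⁻¹ = [[2, 0, 1], [-3, 1, -1], [1, 0, 0]].
M³ = P·diag(1, 216, -125)·P⁻¹ = [[-125, 0, 0], [-771, 216, -215], [252, 0, 1]].
The requested entry is -771.

-771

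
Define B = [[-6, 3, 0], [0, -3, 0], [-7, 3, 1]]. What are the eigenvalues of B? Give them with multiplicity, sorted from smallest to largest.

Characteristic polynomial: p(λ) = λ^3 + 8λ^2 + 9λ - 18 = (λ - 1)(λ + 3)(λ + 6).
Roots (with multiplicity): -6, -3, 1.

-6, -3, 1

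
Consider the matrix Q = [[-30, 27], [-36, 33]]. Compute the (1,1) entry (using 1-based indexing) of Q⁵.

-24300

Characteristic polynomial: λ^2 - 3λ - 18 = (λ - 6)(λ + 3), so the eigenvalues are -3, 6.
λ=6: eigenvector (3, 4).
λ=-3: eigenvector (1, 1).
P = [[3, 1], [4, 1]], D = diag(6, -3), P⁻¹ = [[-1, 1], [4, -3]].
Q⁵ = P·diag(7776, -243)·P⁻¹ = [[-24300, 24057], [-32076, 31833]].
The requested entry is -24300.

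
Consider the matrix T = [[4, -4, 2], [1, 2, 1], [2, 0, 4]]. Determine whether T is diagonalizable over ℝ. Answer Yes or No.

Characteristic polynomial: p(s) = s^3 - 10s^2 + 32s - 32 = (s - 4)^2(s - 2).
s = 4 has algebraic multiplicity 2; rank(T − 4I) = 2, so geometric multiplicity = 1.
Geometric multiplicity < algebraic multiplicity, so T is not diagonalizable.

No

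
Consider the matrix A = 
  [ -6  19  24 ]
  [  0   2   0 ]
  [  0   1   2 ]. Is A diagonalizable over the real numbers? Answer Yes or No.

Characteristic polynomial: p(r) = r^3 + 2r^2 - 20r + 24 = (r - 2)^2(r + 6).
r = 2 has algebraic multiplicity 2; rank(A − 2I) = 2, so geometric multiplicity = 1.
Geometric multiplicity < algebraic multiplicity, so A is not diagonalizable.

No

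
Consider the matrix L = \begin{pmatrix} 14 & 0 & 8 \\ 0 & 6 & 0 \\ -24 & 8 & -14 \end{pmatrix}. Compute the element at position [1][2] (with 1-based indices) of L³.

Characteristic polynomial: μ^3 - 6μ^2 - 4μ + 24 = (μ - 6)(μ - 2)(μ + 2), so the eigenvalues are -2, 2, 6.
μ=-2: eigenvector (1, 0, -2).
μ=6: eigenvector (2, 1, -2).
μ=2: eigenvector (2, 0, -3).
P = [[1, 2, 2], [0, 1, 0], [-2, -2, -3]], D = diag(-2, 6, 2), P⁻¹ = [[-3, 2, -2], [0, 1, 0], [2, -2, 1]].
L³ = P·diag(-8, 216, 8)·P⁻¹ = [[56, 384, 32], [0, 216, 0], [-96, -352, -56]].
The requested entry is 384.

384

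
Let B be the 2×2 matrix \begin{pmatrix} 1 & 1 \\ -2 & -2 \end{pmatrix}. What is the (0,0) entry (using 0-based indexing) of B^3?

Characteristic polynomial: s^2 + s = s(s + 1), so the eigenvalues are -1, 0.
s=-1: eigenvector (1, -2).
s=0: eigenvector (1, -1).
P = [[1, 1], [-2, -1]], D = diag(-1, 0), P⁻¹ = [[-1, -1], [2, 1]].
B³ = P·diag(-1, 0)·P⁻¹ = [[1, 1], [-2, -2]].
The requested entry is 1.

1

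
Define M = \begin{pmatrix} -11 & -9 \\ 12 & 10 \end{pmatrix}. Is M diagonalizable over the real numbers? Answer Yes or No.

Characteristic polynomial: p(t) = t^2 + t - 2 = (t - 1)(t + 2).
All 2 eigenvalues are distinct, so M is diagonalizable.

Yes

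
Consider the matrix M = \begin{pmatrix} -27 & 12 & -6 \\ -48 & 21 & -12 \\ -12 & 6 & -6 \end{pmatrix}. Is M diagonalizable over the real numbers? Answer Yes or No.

Characteristic polynomial: p(μ) = μ^3 + 12μ^2 + 45μ + 54 = (μ + 3)^2(μ + 6).
μ = -3 has algebraic multiplicity 2; rank(M + 3I) = 1, so geometric multiplicity = 2.
Every eigenvalue has geometric = algebraic multiplicity, so M is diagonalizable.

Yes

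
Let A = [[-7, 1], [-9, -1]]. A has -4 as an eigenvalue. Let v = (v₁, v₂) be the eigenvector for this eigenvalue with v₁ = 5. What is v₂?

15

A + 4I = [[-3, 1], [-9, 3]].
Solving (A + 4I)v = 0 gives the eigenspace spanned by (5, 15).
With v₁ = 5, v = (5, 15), so v₂ = 15.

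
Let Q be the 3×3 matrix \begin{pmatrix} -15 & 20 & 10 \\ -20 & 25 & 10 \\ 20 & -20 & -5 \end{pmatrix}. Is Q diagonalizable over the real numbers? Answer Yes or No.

Yes

Characteristic polynomial: p(s) = s^3 - 5s^2 - 25s + 125 = (s - 5)^2(s + 5).
s = 5 has algebraic multiplicity 2; rank(Q − 5I) = 1, so geometric multiplicity = 2.
Every eigenvalue has geometric = algebraic multiplicity, so Q is diagonalizable.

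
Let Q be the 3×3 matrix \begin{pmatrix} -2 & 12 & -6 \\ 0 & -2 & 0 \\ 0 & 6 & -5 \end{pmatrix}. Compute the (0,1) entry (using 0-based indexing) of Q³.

468

Characteristic polynomial: λ^3 + 9λ^2 + 24λ + 20 = (λ + 2)^2(λ + 5), so the eigenvalues are -5, -2, -2.
λ=-2: eigenvector (4, 1, 2).
λ=-2: eigenvector (1, 0, 0).
λ=-5: eigenvector (2, 0, 1).
P = [[4, 1, 2], [1, 0, 0], [2, 0, 1]], D = diag(-2, -2, -5), P⁻¹ = [[0, 1, 0], [1, 0, -2], [0, -2, 1]].
Q³ = P·diag(-8, -8, -125)·P⁻¹ = [[-8, 468, -234], [0, -8, 0], [0, 234, -125]].
The requested entry is 468.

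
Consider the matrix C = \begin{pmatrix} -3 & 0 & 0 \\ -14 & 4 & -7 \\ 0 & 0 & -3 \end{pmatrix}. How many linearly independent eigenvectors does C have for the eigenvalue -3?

C + 3I = [[0, 0, 0], [-14, 7, -7], [0, 0, 0]].
This matrix has rank 1, so its null space has dimension 3 − 1 = 2.

2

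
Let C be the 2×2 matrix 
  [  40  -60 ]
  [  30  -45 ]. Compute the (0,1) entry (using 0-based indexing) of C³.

Characteristic polynomial: μ^2 + 5μ = μ(μ + 5), so the eigenvalues are -5, 0.
μ=0: eigenvector (3, 2).
μ=-5: eigenvector (4, 3).
P = [[3, 4], [2, 3]], D = diag(0, -5), P⁻¹ = [[3, -4], [-2, 3]].
C³ = P·diag(0, -125)·P⁻¹ = [[1000, -1500], [750, -1125]].
The requested entry is -1500.

-1500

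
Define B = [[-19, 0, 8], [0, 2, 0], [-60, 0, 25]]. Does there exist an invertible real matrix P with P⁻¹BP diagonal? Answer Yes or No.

Characteristic polynomial: p(t) = t^3 - 8t^2 + 17t - 10 = (t - 5)(t - 2)(t - 1).
All 3 eigenvalues are distinct, so B is diagonalizable.

Yes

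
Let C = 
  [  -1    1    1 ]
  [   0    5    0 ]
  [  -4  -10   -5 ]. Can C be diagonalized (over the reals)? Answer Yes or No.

Characteristic polynomial: p(μ) = μ^3 + μ^2 - 21μ - 45 = (μ - 5)(μ + 3)^2.
μ = -3 has algebraic multiplicity 2; rank(C + 3I) = 2, so geometric multiplicity = 1.
Geometric multiplicity < algebraic multiplicity, so C is not diagonalizable.

No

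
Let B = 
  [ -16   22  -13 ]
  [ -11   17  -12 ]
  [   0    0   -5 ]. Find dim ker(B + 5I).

1

B + 5I = [[-11, 22, -13], [-11, 22, -12], [0, 0, 0]].
This matrix has rank 2, so its null space has dimension 3 − 2 = 1.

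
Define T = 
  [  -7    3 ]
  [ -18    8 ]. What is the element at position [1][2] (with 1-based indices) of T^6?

Characteristic polynomial: r^2 - r - 2 = (r - 2)(r + 1), so the eigenvalues are -1, 2.
r=2: eigenvector (1, 3).
r=-1: eigenvector (1, 2).
P = [[1, 1], [3, 2]], D = diag(2, -1), P⁻¹ = [[-2, 1], [3, -1]].
T⁶ = P·diag(64, 1)·P⁻¹ = [[-125, 63], [-378, 190]].
The requested entry is 63.

63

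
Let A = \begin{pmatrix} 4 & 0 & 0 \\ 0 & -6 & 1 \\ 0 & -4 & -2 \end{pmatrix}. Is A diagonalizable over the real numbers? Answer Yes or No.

Characteristic polynomial: p(t) = t^3 + 4t^2 - 16t - 64 = (t - 4)(t + 4)^2.
t = -4 has algebraic multiplicity 2; rank(A + 4I) = 2, so geometric multiplicity = 1.
Geometric multiplicity < algebraic multiplicity, so A is not diagonalizable.

No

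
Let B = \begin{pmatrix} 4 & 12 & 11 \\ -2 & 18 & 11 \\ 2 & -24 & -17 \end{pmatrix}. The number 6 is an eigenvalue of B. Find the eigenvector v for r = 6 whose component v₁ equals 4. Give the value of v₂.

8

B − 6I = [[-2, 12, 11], [-2, 12, 11], [2, -24, -23]].
Solving (B − 6I)v = 0 gives the eigenspace spanned by (4, 8, -8).
With v₁ = 4, v = (4, 8, -8), so v₂ = 8.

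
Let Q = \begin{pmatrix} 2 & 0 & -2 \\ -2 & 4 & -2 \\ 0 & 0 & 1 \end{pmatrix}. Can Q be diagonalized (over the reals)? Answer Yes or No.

Yes

Characteristic polynomial: p(t) = t^3 - 7t^2 + 14t - 8 = (t - 4)(t - 2)(t - 1).
All 3 eigenvalues are distinct, so Q is diagonalizable.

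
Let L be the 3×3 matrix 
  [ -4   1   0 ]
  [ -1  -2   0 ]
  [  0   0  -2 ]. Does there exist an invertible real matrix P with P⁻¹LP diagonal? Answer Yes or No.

No

Characteristic polynomial: p(r) = r^3 + 8r^2 + 21r + 18 = (r + 2)(r + 3)^2.
r = -3 has algebraic multiplicity 2; rank(L + 3I) = 2, so geometric multiplicity = 1.
Geometric multiplicity < algebraic multiplicity, so L is not diagonalizable.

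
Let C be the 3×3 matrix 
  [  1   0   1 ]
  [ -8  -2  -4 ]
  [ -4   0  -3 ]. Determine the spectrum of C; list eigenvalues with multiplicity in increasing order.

-2, -1, -1

Characteristic polynomial: p(λ) = λ^3 + 4λ^2 + 5λ + 2 = (λ + 1)^2(λ + 2).
Roots (with multiplicity): -2, -1, -1.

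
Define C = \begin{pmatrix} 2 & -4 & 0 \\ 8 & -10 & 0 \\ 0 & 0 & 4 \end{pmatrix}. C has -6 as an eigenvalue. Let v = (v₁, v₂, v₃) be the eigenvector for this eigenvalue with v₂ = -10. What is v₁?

C + 6I = [[8, -4, 0], [8, -4, 0], [0, 0, 10]].
Solving (C + 6I)v = 0 gives the eigenspace spanned by (-5, -10, 0).
With v₂ = -10, v = (-5, -10, 0), so v₁ = -5.

-5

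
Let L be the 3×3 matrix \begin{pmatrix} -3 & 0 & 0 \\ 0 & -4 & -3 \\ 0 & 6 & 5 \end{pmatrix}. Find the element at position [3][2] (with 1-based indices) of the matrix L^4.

30

Characteristic polynomial: s^3 + 2s^2 - 5s - 6 = (s - 2)(s + 1)(s + 3), so the eigenvalues are -3, -1, 2.
s=-3: eigenvector (1, 0, 0).
s=-1: eigenvector (0, 1, -1).
s=2: eigenvector (0, -1, 2).
P = [[1, 0, 0], [0, 1, -1], [0, -1, 2]], D = diag(-3, -1, 2), P⁻¹ = [[1, 0, 0], [0, 2, 1], [0, 1, 1]].
L⁴ = P·diag(81, 1, 16)·P⁻¹ = [[81, 0, 0], [0, -14, -15], [0, 30, 31]].
The requested entry is 30.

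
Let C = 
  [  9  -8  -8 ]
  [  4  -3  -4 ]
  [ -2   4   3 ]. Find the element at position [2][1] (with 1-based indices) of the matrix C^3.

Characteristic polynomial: t^3 - 9t^2 + 23t - 15 = (t - 5)(t - 3)(t - 1), so the eigenvalues are 1, 3, 5.
t=3: eigenvector (-4, -2, -1).
t=1: eigenvector (1, 0, 1).
t=5: eigenvector (2, 1, 0).
P = [[-4, 1, 2], [-2, 0, 1], [-1, 1, 0]], D = diag(3, 1, 5), P⁻¹ = [[1, -2, -1], [1, -2, 0], [2, -3, -2]].
C³ = P·diag(27, 1, 125)·P⁻¹ = [[393, -536, -392], [196, -267, -196], [-26, 52, 27]].
The requested entry is 196.

196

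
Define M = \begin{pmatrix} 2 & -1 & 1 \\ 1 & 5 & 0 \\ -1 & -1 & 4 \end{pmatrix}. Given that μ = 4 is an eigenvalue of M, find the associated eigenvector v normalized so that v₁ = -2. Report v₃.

-2

M − 4I = [[-2, -1, 1], [1, 1, 0], [-1, -1, 0]].
Solving (M − 4I)v = 0 gives the eigenspace spanned by (-2, 2, -2).
With v₁ = -2, v = (-2, 2, -2), so v₃ = -2.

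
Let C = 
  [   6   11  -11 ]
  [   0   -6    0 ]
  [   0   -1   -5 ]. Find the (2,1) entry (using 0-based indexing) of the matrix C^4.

Characteristic polynomial: s^3 + 5s^2 - 36s - 180 = (s - 6)(s + 5)(s + 6), so the eigenvalues are -6, -5, 6.
s=-5: eigenvector (1, 0, 1).
s=-6: eigenvector (0, 1, 1).
s=6: eigenvector (-1, 0, 0).
P = [[1, 0, -1], [0, 1, 0], [1, 1, 0]], D = diag(-5, -6, 6), P⁻¹ = [[0, -1, 1], [0, 1, 0], [-1, -1, 1]].
C⁴ = P·diag(625, 1296, 1296)·P⁻¹ = [[1296, 671, -671], [0, 1296, 0], [0, 671, 625]].
The requested entry is 671.

671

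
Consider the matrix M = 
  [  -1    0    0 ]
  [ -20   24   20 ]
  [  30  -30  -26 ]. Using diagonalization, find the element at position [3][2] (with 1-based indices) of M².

Characteristic polynomial: λ^3 + 3λ^2 - 22λ - 24 = (λ - 4)(λ + 1)(λ + 6), so the eigenvalues are -6, -1, 4.
λ=-1: eigenvector (1, -4, 6).
λ=4: eigenvector (0, 1, -1).
λ=-6: eigenvector (0, -2, 3).
P = [[1, 0, 0], [-4, 1, -2], [6, -1, 3]], D = diag(-1, 4, -6), P⁻¹ = [[1, 0, 0], [0, 3, 2], [-2, 1, 1]].
M² = P·diag(1, 16, 36)·P⁻¹ = [[1, 0, 0], [140, -24, -40], [-210, 60, 76]].
The requested entry is 60.

60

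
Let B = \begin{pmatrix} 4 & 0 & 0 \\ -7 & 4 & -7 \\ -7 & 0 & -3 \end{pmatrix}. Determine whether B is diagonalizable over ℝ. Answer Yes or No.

Characteristic polynomial: p(t) = t^3 - 5t^2 - 8t + 48 = (t - 4)^2(t + 3).
t = 4 has algebraic multiplicity 2; rank(B − 4I) = 1, so geometric multiplicity = 2.
Every eigenvalue has geometric = algebraic multiplicity, so B is diagonalizable.

Yes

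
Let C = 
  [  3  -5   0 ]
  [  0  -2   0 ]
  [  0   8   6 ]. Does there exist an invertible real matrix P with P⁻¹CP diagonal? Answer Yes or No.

Yes

Characteristic polynomial: p(s) = s^3 - 7s^2 + 36 = (s - 6)(s - 3)(s + 2).
All 3 eigenvalues are distinct, so C is diagonalizable.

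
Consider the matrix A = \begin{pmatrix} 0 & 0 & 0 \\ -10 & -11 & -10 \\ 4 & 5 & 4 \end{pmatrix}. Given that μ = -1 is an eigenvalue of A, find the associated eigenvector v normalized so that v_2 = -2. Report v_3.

A + 1I = [[1, 0, 0], [-10, -10, -10], [4, 5, 5]].
Solving (A + 1I)v = 0 gives the eigenspace spanned by (0, -2, 2).
With v_2 = -2, v = (0, -2, 2), so v_3 = 2.

2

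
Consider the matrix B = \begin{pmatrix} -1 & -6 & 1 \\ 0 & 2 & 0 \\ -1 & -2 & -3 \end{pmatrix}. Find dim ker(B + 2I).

B + 2I = [[1, -6, 1], [0, 4, 0], [-1, -2, -1]].
This matrix has rank 2, so its null space has dimension 3 − 2 = 1.

1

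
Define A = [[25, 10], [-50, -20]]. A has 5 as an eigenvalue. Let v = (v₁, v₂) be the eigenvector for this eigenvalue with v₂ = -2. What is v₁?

1

A − 5I = [[20, 10], [-50, -25]].
Solving (A − 5I)v = 0 gives the eigenspace spanned by (1, -2).
With v₂ = -2, v = (1, -2), so v₁ = 1.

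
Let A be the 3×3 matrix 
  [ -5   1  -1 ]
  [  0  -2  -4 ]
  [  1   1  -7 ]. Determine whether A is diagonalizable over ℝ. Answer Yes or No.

No

Characteristic polynomial: p(t) = t^3 + 14t^2 + 64t + 96 = (t + 4)^2(t + 6).
t = -4 has algebraic multiplicity 2; rank(A + 4I) = 2, so geometric multiplicity = 1.
Geometric multiplicity < algebraic multiplicity, so A is not diagonalizable.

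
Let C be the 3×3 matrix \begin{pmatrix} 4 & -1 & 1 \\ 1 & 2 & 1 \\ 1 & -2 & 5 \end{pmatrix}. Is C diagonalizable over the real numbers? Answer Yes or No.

No

Characteristic polynomial: p(r) = r^3 - 11r^2 + 40r - 48 = (r - 4)^2(r - 3).
r = 4 has algebraic multiplicity 2; rank(C − 4I) = 2, so geometric multiplicity = 1.
Geometric multiplicity < algebraic multiplicity, so C is not diagonalizable.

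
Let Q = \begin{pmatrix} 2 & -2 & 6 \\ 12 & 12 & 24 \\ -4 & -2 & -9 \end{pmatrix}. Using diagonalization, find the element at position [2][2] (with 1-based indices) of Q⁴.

2592

Characteristic polynomial: t^3 - 5t^2 - 6t = t(t - 6)(t + 1), so the eigenvalues are -1, 0, 6.
t=-1: eigenvector (-2, 0, 1).
t=6: eigenvector (-1, 2, 0).
t=0: eigenvector (5, -1, -2).
P = [[-2, -1, 5], [0, 2, -1], [1, 0, -2]], D = diag(-1, 6, 0), P⁻¹ = [[4, 2, 9], [1, 1, 2], [2, 1, 4]].
Q⁴ = P·diag(1, 1296, 0)·P⁻¹ = [[-1304, -1300, -2610], [2592, 2592, 5184], [4, 2, 9]].
The requested entry is 2592.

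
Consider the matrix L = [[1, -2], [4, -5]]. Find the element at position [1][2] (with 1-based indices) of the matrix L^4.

80

Characteristic polynomial: λ^2 + 4λ + 3 = (λ + 1)(λ + 3), so the eigenvalues are -3, -1.
λ=-3: eigenvector (-1, -2).
λ=-1: eigenvector (1, 1).
P = [[-1, 1], [-2, 1]], D = diag(-3, -1), P⁻¹ = [[1, -1], [2, -1]].
L⁴ = P·diag(81, 1)·P⁻¹ = [[-79, 80], [-160, 161]].
The requested entry is 80.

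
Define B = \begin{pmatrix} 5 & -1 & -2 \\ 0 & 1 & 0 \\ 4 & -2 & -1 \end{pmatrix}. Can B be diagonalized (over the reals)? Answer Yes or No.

Characteristic polynomial: p(r) = r^3 - 5r^2 + 7r - 3 = (r - 3)(r - 1)^2.
r = 1 has algebraic multiplicity 2; rank(B − 1I) = 2, so geometric multiplicity = 1.
Geometric multiplicity < algebraic multiplicity, so B is not diagonalizable.

No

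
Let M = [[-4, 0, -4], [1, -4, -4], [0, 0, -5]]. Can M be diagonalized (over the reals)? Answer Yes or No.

Characteristic polynomial: p(r) = r^3 + 13r^2 + 56r + 80 = (r + 4)^2(r + 5).
r = -4 has algebraic multiplicity 2; rank(M + 4I) = 2, so geometric multiplicity = 1.
Geometric multiplicity < algebraic multiplicity, so M is not diagonalizable.

No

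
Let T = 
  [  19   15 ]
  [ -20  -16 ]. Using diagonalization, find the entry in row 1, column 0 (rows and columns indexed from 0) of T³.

Characteristic polynomial: r^2 - 3r - 4 = (r - 4)(r + 1), so the eigenvalues are -1, 4.
r=-1: eigenvector (-3, 4).
r=4: eigenvector (1, -1).
P = [[-3, 1], [4, -1]], D = diag(-1, 4), P⁻¹ = [[1, 1], [4, 3]].
T³ = P·diag(-1, 64)·P⁻¹ = [[259, 195], [-260, -196]].
The requested entry is -260.

-260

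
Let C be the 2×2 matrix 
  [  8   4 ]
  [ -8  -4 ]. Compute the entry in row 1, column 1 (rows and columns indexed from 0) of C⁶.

Characteristic polynomial: s^2 - 4s = s(s - 4), so the eigenvalues are 0, 4.
s=0: eigenvector (1, -2).
s=4: eigenvector (1, -1).
P = [[1, 1], [-2, -1]], D = diag(0, 4), P⁻¹ = [[-1, -1], [2, 1]].
C⁶ = P·diag(0, 4096)·P⁻¹ = [[8192, 4096], [-8192, -4096]].
The requested entry is -4096.

-4096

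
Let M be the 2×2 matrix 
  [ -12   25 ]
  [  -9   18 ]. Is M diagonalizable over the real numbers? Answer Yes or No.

No

Characteristic polynomial: p(r) = r^2 - 6r + 9 = (r - 3)^2.
r = 3 has algebraic multiplicity 2; rank(M − 3I) = 1, so geometric multiplicity = 1.
Geometric multiplicity < algebraic multiplicity, so M is not diagonalizable.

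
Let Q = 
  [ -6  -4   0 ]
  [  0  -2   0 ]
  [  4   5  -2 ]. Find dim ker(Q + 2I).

1

Q + 2I = [[-4, -4, 0], [0, 0, 0], [4, 5, 0]].
This matrix has rank 2, so its null space has dimension 3 − 2 = 1.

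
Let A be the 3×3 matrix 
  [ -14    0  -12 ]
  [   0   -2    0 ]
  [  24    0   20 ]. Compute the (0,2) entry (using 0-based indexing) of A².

Characteristic polynomial: s^3 - 4s^2 - 4s + 16 = (s - 4)(s - 2)(s + 2), so the eigenvalues are -2, 2, 4.
s=2: eigenvector (-3, 0, 4).
s=-2: eigenvector (0, 1, 0).
s=4: eigenvector (2, 0, -3).
P = [[-3, 0, 2], [0, 1, 0], [4, 0, -3]], D = diag(2, -2, 4), P⁻¹ = [[-3, 0, -2], [0, 1, 0], [-4, 0, -3]].
A² = P·diag(4, 4, 16)·P⁻¹ = [[-92, 0, -72], [0, 4, 0], [144, 0, 112]].
The requested entry is -72.

-72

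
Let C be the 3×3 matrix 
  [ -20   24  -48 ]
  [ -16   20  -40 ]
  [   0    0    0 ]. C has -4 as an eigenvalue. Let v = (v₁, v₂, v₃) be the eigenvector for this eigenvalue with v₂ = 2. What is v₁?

C + 4I = [[-16, 24, -48], [-16, 24, -40], [0, 0, 4]].
Solving (C + 4I)v = 0 gives the eigenspace spanned by (3, 2, 0).
With v₂ = 2, v = (3, 2, 0), so v₁ = 3.

3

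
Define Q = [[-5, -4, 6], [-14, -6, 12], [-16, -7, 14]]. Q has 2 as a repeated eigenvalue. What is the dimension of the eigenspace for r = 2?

Q − 2I = [[-7, -4, 6], [-14, -8, 12], [-16, -7, 12]].
This matrix has rank 2, so its null space has dimension 3 − 2 = 1.

1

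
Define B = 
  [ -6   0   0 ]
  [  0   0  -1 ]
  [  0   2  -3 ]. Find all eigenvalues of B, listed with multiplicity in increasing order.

Characteristic polynomial: p(t) = t^3 + 9t^2 + 20t + 12 = (t + 1)(t + 2)(t + 6).
Roots (with multiplicity): -6, -2, -1.

-6, -2, -1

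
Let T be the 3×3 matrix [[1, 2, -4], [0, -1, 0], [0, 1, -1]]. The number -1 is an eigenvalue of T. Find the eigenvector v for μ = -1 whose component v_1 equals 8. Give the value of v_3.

T + 1I = [[2, 2, -4], [0, 0, 0], [0, 1, 0]].
Solving (T + 1I)v = 0 gives the eigenspace spanned by (8, 0, 4).
With v_1 = 8, v = (8, 0, 4), so v_3 = 4.

4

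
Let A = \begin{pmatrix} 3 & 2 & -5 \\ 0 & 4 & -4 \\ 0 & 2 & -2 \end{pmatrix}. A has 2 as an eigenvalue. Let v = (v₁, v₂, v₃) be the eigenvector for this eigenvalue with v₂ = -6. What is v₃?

A − 2I = [[1, 2, -5], [0, 2, -4], [0, 2, -4]].
Solving (A − 2I)v = 0 gives the eigenspace spanned by (-3, -6, -3).
With v₂ = -6, v = (-3, -6, -3), so v₃ = -3.

-3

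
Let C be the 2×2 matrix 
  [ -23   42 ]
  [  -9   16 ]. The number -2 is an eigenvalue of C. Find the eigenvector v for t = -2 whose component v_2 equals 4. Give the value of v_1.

8

C + 2I = [[-21, 42], [-9, 18]].
Solving (C + 2I)v = 0 gives the eigenspace spanned by (8, 4).
With v_2 = 4, v = (8, 4), so v_1 = 8.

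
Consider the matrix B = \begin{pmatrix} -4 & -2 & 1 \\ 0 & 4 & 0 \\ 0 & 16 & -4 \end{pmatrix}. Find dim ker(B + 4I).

1

B + 4I = [[0, -2, 1], [0, 8, 0], [0, 16, 0]].
This matrix has rank 2, so its null space has dimension 3 − 2 = 1.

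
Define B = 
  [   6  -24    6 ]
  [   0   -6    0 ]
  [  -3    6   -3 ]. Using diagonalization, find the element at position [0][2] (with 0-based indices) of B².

Characteristic polynomial: s^3 + 3s^2 - 18s = s(s - 3)(s + 6), so the eigenvalues are -6, 0, 3.
s=0: eigenvector (-1, 0, 1).
s=-6: eigenvector (2, 1, 0).
s=3: eigenvector (-2, 0, 1).
P = [[-1, 2, -2], [0, 1, 0], [1, 0, 1]], D = diag(0, -6, 3), P⁻¹ = [[1, -2, 2], [0, 1, 0], [-1, 2, -1]].
B² = P·diag(0, 36, 9)·P⁻¹ = [[18, 36, 18], [0, 36, 0], [-9, 18, -9]].
The requested entry is 18.

18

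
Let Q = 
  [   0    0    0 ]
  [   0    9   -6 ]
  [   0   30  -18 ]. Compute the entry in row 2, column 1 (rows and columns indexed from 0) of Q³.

1890

Characteristic polynomial: μ^3 + 9μ^2 + 18μ = μ(μ + 3)(μ + 6), so the eigenvalues are -6, -3, 0.
μ=-3: eigenvector (0, 1, 2).
μ=0: eigenvector (1, 0, 0).
μ=-6: eigenvector (0, 2, 5).
P = [[0, 1, 0], [1, 0, 2], [2, 0, 5]], D = diag(-3, 0, -6), P⁻¹ = [[0, 5, -2], [1, 0, 0], [0, -2, 1]].
Q³ = P·diag(-27, 0, -216)·P⁻¹ = [[0, 0, 0], [0, 729, -378], [0, 1890, -972]].
The requested entry is 1890.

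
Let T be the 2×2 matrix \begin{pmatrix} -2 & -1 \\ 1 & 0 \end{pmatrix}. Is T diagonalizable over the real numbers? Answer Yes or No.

Characteristic polynomial: p(λ) = λ^2 + 2λ + 1 = (λ + 1)^2.
λ = -1 has algebraic multiplicity 2; rank(T + 1I) = 1, so geometric multiplicity = 1.
Geometric multiplicity < algebraic multiplicity, so T is not diagonalizable.

No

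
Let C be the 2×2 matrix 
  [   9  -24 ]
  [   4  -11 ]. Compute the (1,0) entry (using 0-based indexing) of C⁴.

Characteristic polynomial: t^2 + 2t - 3 = (t - 1)(t + 3), so the eigenvalues are -3, 1.
t=1: eigenvector (3, 1).
t=-3: eigenvector (-2, -1).
P = [[3, -2], [1, -1]], D = diag(1, -3), P⁻¹ = [[1, -2], [1, -3]].
C⁴ = P·diag(1, 81)·P⁻¹ = [[-159, 480], [-80, 241]].
The requested entry is -80.

-80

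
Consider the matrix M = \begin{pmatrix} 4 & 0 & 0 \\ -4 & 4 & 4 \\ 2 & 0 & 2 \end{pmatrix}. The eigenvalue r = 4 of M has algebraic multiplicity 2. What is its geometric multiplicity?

M − 4I = [[0, 0, 0], [-4, 0, 4], [2, 0, -2]].
This matrix has rank 1, so its null space has dimension 3 − 1 = 2.

2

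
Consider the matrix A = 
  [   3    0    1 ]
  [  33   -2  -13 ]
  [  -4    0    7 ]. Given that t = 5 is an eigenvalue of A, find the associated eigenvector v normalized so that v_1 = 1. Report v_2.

A − 5I = [[-2, 0, 1], [33, -7, -13], [-4, 0, 2]].
Solving (A − 5I)v = 0 gives the eigenspace spanned by (1, 1, 2).
With v_1 = 1, v = (1, 1, 2), so v_2 = 1.

1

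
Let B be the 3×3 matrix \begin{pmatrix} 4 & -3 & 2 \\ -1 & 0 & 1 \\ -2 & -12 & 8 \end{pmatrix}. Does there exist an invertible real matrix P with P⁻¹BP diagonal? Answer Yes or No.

Characteristic polynomial: p(t) = t^3 - 12t^2 + 45t - 54 = (t - 6)(t - 3)^2.
t = 3 has algebraic multiplicity 2; rank(B − 3I) = 2, so geometric multiplicity = 1.
Geometric multiplicity < algebraic multiplicity, so B is not diagonalizable.

No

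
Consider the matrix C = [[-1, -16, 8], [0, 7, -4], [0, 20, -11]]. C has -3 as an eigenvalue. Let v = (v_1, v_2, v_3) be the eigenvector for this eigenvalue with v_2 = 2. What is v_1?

-4

C + 3I = [[2, -16, 8], [0, 10, -4], [0, 20, -8]].
Solving (C + 3I)v = 0 gives the eigenspace spanned by (-4, 2, 5).
With v_2 = 2, v = (-4, 2, 5), so v_1 = -4.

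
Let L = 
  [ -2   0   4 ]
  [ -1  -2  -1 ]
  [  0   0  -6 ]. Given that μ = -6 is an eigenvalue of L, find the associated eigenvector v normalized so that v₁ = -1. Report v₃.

L + 6I = [[4, 0, 4], [-1, 4, -1], [0, 0, 0]].
Solving (L + 6I)v = 0 gives the eigenspace spanned by (-1, 0, 1).
With v₁ = -1, v = (-1, 0, 1), so v₃ = 1.

1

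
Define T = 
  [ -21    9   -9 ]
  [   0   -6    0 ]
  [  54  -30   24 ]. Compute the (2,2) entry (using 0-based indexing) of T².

90

Characteristic polynomial: μ^3 + 3μ^2 - 36μ - 108 = (μ - 6)(μ + 3)(μ + 6), so the eigenvalues are -6, -3, 6.
μ=-3: eigenvector (1, 0, -2).
μ=-6: eigenvector (0, 1, 1).
μ=6: eigenvector (-1, 0, 3).
P = [[1, 0, -1], [0, 1, 0], [-2, 1, 3]], D = diag(-3, -6, 6), P⁻¹ = [[3, -1, 1], [0, 1, 0], [2, -1, 1]].
T² = P·diag(9, 36, 36)·P⁻¹ = [[-45, 27, -27], [0, 36, 0], [162, -54, 90]].
The requested entry is 90.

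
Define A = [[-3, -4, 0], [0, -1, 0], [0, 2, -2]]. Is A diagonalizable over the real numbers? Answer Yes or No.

Yes

Characteristic polynomial: p(r) = r^3 + 6r^2 + 11r + 6 = (r + 1)(r + 2)(r + 3).
All 3 eigenvalues are distinct, so A is diagonalizable.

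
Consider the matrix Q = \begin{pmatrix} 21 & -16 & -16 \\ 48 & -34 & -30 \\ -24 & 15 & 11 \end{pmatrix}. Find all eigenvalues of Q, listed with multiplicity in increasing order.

Characteristic polynomial: p(t) = t^3 + 2t^2 - 23t - 60 = (t - 5)(t + 3)(t + 4).
Roots (with multiplicity): -4, -3, 5.

-4, -3, 5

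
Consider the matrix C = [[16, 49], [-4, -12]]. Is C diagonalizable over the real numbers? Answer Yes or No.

Characteristic polynomial: p(μ) = μ^2 - 4μ + 4 = (μ - 2)^2.
μ = 2 has algebraic multiplicity 2; rank(C − 2I) = 1, so geometric multiplicity = 1.
Geometric multiplicity < algebraic multiplicity, so C is not diagonalizable.

No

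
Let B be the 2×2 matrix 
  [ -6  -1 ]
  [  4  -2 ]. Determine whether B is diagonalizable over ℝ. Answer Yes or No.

Characteristic polynomial: p(λ) = λ^2 + 8λ + 16 = (λ + 4)^2.
λ = -4 has algebraic multiplicity 2; rank(B + 4I) = 1, so geometric multiplicity = 1.
Geometric multiplicity < algebraic multiplicity, so B is not diagonalizable.

No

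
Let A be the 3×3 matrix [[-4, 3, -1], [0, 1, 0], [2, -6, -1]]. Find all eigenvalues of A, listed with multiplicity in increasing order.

-3, -2, 1

Characteristic polynomial: p(r) = r^3 + 4r^2 + r - 6 = (r - 1)(r + 2)(r + 3).
Roots (with multiplicity): -3, -2, 1.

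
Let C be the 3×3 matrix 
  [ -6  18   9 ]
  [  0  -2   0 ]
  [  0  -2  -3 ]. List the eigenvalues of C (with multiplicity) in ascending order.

Characteristic polynomial: p(r) = r^3 + 11r^2 + 36r + 36 = (r + 2)(r + 3)(r + 6).
Roots (with multiplicity): -6, -3, -2.

-6, -3, -2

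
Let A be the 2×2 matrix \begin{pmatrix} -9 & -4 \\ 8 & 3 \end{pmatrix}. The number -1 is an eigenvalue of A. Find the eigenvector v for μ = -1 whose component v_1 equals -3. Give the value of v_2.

6

A + 1I = [[-8, -4], [8, 4]].
Solving (A + 1I)v = 0 gives the eigenspace spanned by (-3, 6).
With v_1 = -3, v = (-3, 6), so v_2 = 6.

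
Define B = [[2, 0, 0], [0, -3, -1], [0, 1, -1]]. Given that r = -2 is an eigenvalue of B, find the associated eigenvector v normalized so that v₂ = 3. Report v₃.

B + 2I = [[4, 0, 0], [0, -1, -1], [0, 1, 1]].
Solving (B + 2I)v = 0 gives the eigenspace spanned by (0, 3, -3).
With v₂ = 3, v = (0, 3, -3), so v₃ = -3.

-3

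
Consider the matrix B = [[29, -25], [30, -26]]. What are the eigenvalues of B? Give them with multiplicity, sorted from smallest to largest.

Characteristic polynomial: p(t) = t^2 - 3t - 4 = (t - 4)(t + 1).
Roots (with multiplicity): -1, 4.

-1, 4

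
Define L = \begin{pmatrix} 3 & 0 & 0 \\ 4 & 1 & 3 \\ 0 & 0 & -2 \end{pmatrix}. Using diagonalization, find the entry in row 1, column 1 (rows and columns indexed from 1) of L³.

Characteristic polynomial: s^3 - 2s^2 - 5s + 6 = (s - 3)(s - 1)(s + 2), so the eigenvalues are -2, 1, 3.
s=-2: eigenvector (0, -1, 1).
s=1: eigenvector (0, 1, 0).
s=3: eigenvector (1, 2, 0).
P = [[0, 0, 1], [-1, 1, 2], [1, 0, 0]], D = diag(-2, 1, 3), P⁻¹ = [[0, 0, 1], [-2, 1, 1], [1, 0, 0]].
L³ = P·diag(-8, 1, 27)·P⁻¹ = [[27, 0, 0], [52, 1, 9], [0, 0, -8]].
The requested entry is 27.

27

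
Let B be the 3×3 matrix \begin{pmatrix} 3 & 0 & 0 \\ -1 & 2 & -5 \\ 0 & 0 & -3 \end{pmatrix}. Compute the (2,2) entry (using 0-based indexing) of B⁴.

Characteristic polynomial: s^3 - 2s^2 - 9s + 18 = (s - 3)(s - 2)(s + 3), so the eigenvalues are -3, 2, 3.
s=3: eigenvector (1, -1, 0).
s=-3: eigenvector (0, 1, 1).
s=2: eigenvector (0, -1, 0).
P = [[1, 0, 0], [-1, 1, -1], [0, 1, 0]], D = diag(3, -3, 2), P⁻¹ = [[1, 0, 0], [0, 0, 1], [-1, -1, 1]].
B⁴ = P·diag(81, 81, 16)·P⁻¹ = [[81, 0, 0], [-65, 16, 65], [0, 0, 81]].
The requested entry is 81.

81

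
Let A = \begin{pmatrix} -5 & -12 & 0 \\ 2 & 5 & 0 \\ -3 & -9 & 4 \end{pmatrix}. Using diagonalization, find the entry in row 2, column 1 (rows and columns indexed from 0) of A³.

-189

Characteristic polynomial: s^3 - 4s^2 - s + 4 = (s - 4)(s - 1)(s + 1), so the eigenvalues are -1, 1, 4.
s=-1: eigenvector (3, -1, 0).
s=1: eigenvector (-2, 1, 1).
s=4: eigenvector (0, 0, 1).
P = [[3, -2, 0], [-1, 1, 0], [0, 1, 1]], D = diag(-1, 1, 4), P⁻¹ = [[1, 2, 0], [1, 3, 0], [-1, -3, 1]].
A³ = P·diag(-1, 1, 64)·P⁻¹ = [[-5, -12, 0], [2, 5, 0], [-63, -189, 64]].
The requested entry is -189.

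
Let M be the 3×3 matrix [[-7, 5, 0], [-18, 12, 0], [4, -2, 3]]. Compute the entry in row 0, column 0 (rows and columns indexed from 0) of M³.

Characteristic polynomial: t^3 - 8t^2 + 21t - 18 = (t - 3)^2(t - 2), so the eigenvalues are 2, 3, 3.
t=3: eigenvector (-1, -2, 0).
t=2: eigenvector (5, 9, -2).
t=3: eigenvector (-2, -4, 1).
P = [[-1, 5, -2], [-2, 9, -4], [0, -2, 1]], D = diag(3, 2, 3), P⁻¹ = [[1, -1, -2], [2, -1, 0], [4, -2, 1]].
M³ = P·diag(27, 8, 27)·P⁻¹ = [[-163, 95, 0], [-342, 198, 0], [76, -38, 27]].
The requested entry is -163.

-163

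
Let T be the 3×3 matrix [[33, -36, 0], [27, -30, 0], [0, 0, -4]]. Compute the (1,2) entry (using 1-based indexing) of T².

-108

Characteristic polynomial: λ^3 + λ^2 - 30λ - 72 = (λ - 6)(λ + 3)(λ + 4), so the eigenvalues are -4, -3, 6.
λ=6: eigenvector (4, 3, 0).
λ=-3: eigenvector (-1, -1, 0).
λ=-4: eigenvector (0, 0, 1).
P = [[4, -1, 0], [3, -1, 0], [0, 0, 1]], D = diag(6, -3, -4), P⁻¹ = [[1, -1, 0], [3, -4, 0], [0, 0, 1]].
T² = P·diag(36, 9, 16)·P⁻¹ = [[117, -108, 0], [81, -72, 0], [0, 0, 16]].
The requested entry is -108.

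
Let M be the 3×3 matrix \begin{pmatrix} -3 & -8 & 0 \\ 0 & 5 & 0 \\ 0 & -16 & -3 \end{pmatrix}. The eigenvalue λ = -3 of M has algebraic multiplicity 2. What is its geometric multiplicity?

M + 3I = [[0, -8, 0], [0, 8, 0], [0, -16, 0]].
This matrix has rank 1, so its null space has dimension 3 − 1 = 2.

2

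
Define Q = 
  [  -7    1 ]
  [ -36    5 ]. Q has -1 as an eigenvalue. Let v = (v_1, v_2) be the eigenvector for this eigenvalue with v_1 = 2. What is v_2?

Q + 1I = [[-6, 1], [-36, 6]].
Solving (Q + 1I)v = 0 gives the eigenspace spanned by (2, 12).
With v_1 = 2, v = (2, 12), so v_2 = 12.

12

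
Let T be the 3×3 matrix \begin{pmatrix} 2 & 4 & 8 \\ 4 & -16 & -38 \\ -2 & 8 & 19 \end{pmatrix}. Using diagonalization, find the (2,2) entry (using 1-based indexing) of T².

Characteristic polynomial: r^3 - 5r^2 + 6r = r(r - 3)(r - 2), so the eigenvalues are 0, 2, 3.
r=2: eigenvector (1, -4, 2).
r=0: eigenvector (-2, 9, -4).
r=3: eigenvector (0, -2, 1).
P = [[1, -2, 0], [-4, 9, -2], [2, -4, 1]], D = diag(2, 0, 3), P⁻¹ = [[1, 2, 4], [0, 1, 2], [-2, 0, 1]].
T² = P·diag(4, 0, 9)·P⁻¹ = [[4, 8, 16], [20, -32, -82], [-10, 16, 41]].
The requested entry is -32.

-32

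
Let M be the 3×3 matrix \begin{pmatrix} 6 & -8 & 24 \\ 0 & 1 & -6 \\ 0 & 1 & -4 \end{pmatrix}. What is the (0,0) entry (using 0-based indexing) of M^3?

Characteristic polynomial: λ^3 - 3λ^2 - 16λ - 12 = (λ - 6)(λ + 1)(λ + 2), so the eigenvalues are -2, -1, 6.
λ=-1: eigenvector (0, 3, 1).
λ=-2: eigenvector (1, -2, -1).
λ=6: eigenvector (1, 0, 0).
P = [[0, 1, 1], [3, -2, 0], [1, -1, 0]], D = diag(-1, -2, 6), P⁻¹ = [[0, 1, -2], [0, 1, -3], [1, -1, 3]].
M³ = P·diag(-1, -8, 216)·P⁻¹ = [[216, -224, 672], [0, 13, -42], [0, 7, -22]].
The requested entry is 216.

216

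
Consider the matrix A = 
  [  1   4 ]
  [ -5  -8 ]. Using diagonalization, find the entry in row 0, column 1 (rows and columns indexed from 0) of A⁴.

-700

Characteristic polynomial: μ^2 + 7μ + 12 = (μ + 3)(μ + 4), so the eigenvalues are -4, -3.
μ=-4: eigenvector (4, -5).
μ=-3: eigenvector (1, -1).
P = [[4, 1], [-5, -1]], D = diag(-4, -3), P⁻¹ = [[-1, -1], [5, 4]].
A⁴ = P·diag(256, 81)·P⁻¹ = [[-619, -700], [875, 956]].
The requested entry is -700.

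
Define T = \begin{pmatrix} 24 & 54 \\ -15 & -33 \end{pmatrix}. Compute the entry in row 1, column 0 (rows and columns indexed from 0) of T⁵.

Characteristic polynomial: r^2 + 9r + 18 = (r + 3)(r + 6), so the eigenvalues are -6, -3.
r=-6: eigenvector (-9, 5).
r=-3: eigenvector (-2, 1).
P = [[-9, -2], [5, 1]], D = diag(-6, -3), P⁻¹ = [[1, 2], [-5, -9]].
T⁵ = P·diag(-7776, -243)·P⁻¹ = [[67554, 135594], [-37665, -75573]].
The requested entry is -37665.

-37665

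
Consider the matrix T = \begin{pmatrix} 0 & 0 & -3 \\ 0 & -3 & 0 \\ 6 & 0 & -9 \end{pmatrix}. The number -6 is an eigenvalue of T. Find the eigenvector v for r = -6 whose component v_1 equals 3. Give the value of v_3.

T + 6I = [[6, 0, -3], [0, 3, 0], [6, 0, -3]].
Solving (T + 6I)v = 0 gives the eigenspace spanned by (3, 0, 6).
With v_1 = 3, v = (3, 0, 6), so v_3 = 6.

6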